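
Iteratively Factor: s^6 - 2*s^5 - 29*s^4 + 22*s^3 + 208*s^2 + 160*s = (s)*(s^5 - 2*s^4 - 29*s^3 + 22*s^2 + 208*s + 160) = s*(s + 4)*(s^4 - 6*s^3 - 5*s^2 + 42*s + 40) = s*(s - 4)*(s + 4)*(s^3 - 2*s^2 - 13*s - 10) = s*(s - 5)*(s - 4)*(s + 4)*(s^2 + 3*s + 2) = s*(s - 5)*(s - 4)*(s + 1)*(s + 4)*(s + 2)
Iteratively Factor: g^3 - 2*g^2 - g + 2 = (g - 1)*(g^2 - g - 2) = (g - 1)*(g + 1)*(g - 2)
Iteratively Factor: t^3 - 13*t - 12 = (t - 4)*(t^2 + 4*t + 3) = (t - 4)*(t + 3)*(t + 1)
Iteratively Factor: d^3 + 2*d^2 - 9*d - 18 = (d - 3)*(d^2 + 5*d + 6) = (d - 3)*(d + 2)*(d + 3)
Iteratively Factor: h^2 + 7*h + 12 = (h + 3)*(h + 4)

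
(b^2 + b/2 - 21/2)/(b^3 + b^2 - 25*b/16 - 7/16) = 8*(2*b^2 + b - 21)/(16*b^3 + 16*b^2 - 25*b - 7)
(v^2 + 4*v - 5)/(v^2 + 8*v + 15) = (v - 1)/(v + 3)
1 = 1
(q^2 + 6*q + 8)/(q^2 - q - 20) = (q + 2)/(q - 5)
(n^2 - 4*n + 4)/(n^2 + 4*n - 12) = (n - 2)/(n + 6)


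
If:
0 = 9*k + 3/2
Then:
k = -1/6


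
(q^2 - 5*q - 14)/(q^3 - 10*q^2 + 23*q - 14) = (q + 2)/(q^2 - 3*q + 2)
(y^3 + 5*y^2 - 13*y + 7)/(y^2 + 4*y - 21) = (y^2 - 2*y + 1)/(y - 3)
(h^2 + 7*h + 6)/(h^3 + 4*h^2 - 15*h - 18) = 1/(h - 3)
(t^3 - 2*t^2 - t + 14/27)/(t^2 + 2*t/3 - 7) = (t^2 + t/3 - 2/9)/(t + 3)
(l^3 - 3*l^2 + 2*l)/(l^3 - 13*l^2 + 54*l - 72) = l*(l^2 - 3*l + 2)/(l^3 - 13*l^2 + 54*l - 72)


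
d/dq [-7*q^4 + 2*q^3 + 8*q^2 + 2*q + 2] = -28*q^3 + 6*q^2 + 16*q + 2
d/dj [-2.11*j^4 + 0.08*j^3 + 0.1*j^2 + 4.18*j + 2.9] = -8.44*j^3 + 0.24*j^2 + 0.2*j + 4.18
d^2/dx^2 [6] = 0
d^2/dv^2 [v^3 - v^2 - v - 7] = 6*v - 2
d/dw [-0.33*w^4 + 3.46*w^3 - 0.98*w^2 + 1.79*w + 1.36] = -1.32*w^3 + 10.38*w^2 - 1.96*w + 1.79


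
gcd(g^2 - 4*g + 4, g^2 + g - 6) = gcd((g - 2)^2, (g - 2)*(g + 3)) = g - 2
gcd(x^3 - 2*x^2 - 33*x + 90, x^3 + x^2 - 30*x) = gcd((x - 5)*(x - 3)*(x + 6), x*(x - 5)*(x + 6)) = x^2 + x - 30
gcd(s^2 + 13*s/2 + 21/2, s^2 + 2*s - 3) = s + 3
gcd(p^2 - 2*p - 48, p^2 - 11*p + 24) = p - 8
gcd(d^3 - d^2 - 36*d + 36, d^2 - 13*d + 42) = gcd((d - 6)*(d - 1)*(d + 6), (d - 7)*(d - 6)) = d - 6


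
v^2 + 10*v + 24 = (v + 4)*(v + 6)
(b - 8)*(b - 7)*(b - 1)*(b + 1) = b^4 - 15*b^3 + 55*b^2 + 15*b - 56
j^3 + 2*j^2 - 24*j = j*(j - 4)*(j + 6)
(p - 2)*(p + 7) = p^2 + 5*p - 14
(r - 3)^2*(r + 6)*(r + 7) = r^4 + 7*r^3 - 27*r^2 - 135*r + 378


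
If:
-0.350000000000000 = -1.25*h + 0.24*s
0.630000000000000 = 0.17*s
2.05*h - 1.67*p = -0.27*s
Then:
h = 0.99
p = 1.82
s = 3.71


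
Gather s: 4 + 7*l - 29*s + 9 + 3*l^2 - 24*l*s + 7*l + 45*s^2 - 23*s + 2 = 3*l^2 + 14*l + 45*s^2 + s*(-24*l - 52) + 15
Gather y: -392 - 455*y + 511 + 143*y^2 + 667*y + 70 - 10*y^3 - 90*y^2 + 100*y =-10*y^3 + 53*y^2 + 312*y + 189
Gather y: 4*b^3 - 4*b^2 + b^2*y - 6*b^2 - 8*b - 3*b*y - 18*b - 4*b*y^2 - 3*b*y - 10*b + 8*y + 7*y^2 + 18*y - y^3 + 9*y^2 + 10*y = 4*b^3 - 10*b^2 - 36*b - y^3 + y^2*(16 - 4*b) + y*(b^2 - 6*b + 36)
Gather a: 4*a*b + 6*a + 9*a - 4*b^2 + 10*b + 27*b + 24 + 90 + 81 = a*(4*b + 15) - 4*b^2 + 37*b + 195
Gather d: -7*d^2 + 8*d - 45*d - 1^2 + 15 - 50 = -7*d^2 - 37*d - 36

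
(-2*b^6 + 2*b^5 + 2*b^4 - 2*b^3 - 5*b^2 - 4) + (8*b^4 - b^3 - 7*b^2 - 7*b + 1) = -2*b^6 + 2*b^5 + 10*b^4 - 3*b^3 - 12*b^2 - 7*b - 3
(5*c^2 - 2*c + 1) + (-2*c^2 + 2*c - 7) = 3*c^2 - 6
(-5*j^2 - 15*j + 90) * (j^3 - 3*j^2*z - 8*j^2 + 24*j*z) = -5*j^5 + 15*j^4*z + 25*j^4 - 75*j^3*z + 210*j^3 - 630*j^2*z - 720*j^2 + 2160*j*z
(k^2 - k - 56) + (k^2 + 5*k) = 2*k^2 + 4*k - 56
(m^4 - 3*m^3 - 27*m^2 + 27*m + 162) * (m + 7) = m^5 + 4*m^4 - 48*m^3 - 162*m^2 + 351*m + 1134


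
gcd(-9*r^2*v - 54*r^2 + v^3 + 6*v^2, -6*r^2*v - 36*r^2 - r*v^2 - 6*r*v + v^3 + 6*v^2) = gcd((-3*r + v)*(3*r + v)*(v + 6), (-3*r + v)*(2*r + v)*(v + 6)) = 3*r*v + 18*r - v^2 - 6*v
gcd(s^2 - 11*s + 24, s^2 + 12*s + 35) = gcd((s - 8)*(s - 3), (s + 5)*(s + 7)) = 1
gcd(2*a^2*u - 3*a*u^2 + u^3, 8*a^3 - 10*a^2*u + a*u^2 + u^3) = 2*a^2 - 3*a*u + u^2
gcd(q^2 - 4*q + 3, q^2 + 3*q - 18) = q - 3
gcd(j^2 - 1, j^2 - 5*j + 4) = j - 1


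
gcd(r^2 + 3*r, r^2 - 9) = r + 3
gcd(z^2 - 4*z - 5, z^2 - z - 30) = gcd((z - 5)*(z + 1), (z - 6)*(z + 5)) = 1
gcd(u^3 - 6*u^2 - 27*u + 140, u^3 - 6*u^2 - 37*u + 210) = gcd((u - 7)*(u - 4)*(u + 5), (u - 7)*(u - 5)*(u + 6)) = u - 7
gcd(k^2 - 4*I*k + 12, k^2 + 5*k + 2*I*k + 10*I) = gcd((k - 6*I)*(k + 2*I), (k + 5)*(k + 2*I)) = k + 2*I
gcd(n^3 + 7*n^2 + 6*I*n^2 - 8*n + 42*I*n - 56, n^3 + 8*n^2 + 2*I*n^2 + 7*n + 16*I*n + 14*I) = n^2 + n*(7 + 2*I) + 14*I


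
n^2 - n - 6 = (n - 3)*(n + 2)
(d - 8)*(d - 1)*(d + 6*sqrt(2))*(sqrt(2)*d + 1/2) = sqrt(2)*d^4 - 9*sqrt(2)*d^3 + 25*d^3/2 - 225*d^2/2 + 11*sqrt(2)*d^2 - 27*sqrt(2)*d + 100*d + 24*sqrt(2)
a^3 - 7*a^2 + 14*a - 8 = (a - 4)*(a - 2)*(a - 1)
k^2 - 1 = (k - 1)*(k + 1)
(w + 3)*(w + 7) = w^2 + 10*w + 21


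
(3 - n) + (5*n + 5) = 4*n + 8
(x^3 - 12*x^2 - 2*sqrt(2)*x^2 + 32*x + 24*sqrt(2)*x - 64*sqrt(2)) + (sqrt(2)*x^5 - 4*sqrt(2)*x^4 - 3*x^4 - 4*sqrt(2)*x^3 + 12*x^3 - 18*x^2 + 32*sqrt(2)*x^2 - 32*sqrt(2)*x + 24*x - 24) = sqrt(2)*x^5 - 4*sqrt(2)*x^4 - 3*x^4 - 4*sqrt(2)*x^3 + 13*x^3 - 30*x^2 + 30*sqrt(2)*x^2 - 8*sqrt(2)*x + 56*x - 64*sqrt(2) - 24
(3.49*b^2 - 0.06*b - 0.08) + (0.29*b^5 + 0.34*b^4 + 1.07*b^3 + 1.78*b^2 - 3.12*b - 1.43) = 0.29*b^5 + 0.34*b^4 + 1.07*b^3 + 5.27*b^2 - 3.18*b - 1.51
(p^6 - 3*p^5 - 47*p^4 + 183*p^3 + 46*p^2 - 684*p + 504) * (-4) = -4*p^6 + 12*p^5 + 188*p^4 - 732*p^3 - 184*p^2 + 2736*p - 2016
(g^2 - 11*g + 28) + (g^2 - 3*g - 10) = 2*g^2 - 14*g + 18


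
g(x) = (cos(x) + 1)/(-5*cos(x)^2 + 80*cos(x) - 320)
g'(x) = (-10*sin(x)*cos(x) + 80*sin(x))*(cos(x) + 1)/(-5*cos(x)^2 + 80*cos(x) - 320)^2 - sin(x)/(-5*cos(x)^2 + 80*cos(x) - 320) = -(cos(x) + 10)*sin(x)/(5*(cos(x) - 8)^3)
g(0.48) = -0.01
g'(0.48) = 0.00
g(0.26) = -0.01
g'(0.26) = 0.00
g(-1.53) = -0.00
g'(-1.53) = -0.00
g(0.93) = -0.01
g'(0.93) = 0.00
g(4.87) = -0.00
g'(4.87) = -0.00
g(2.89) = -0.00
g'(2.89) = 0.00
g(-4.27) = -0.00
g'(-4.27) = 0.00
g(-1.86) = -0.00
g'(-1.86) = -0.00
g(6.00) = -0.00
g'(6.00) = 0.00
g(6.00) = -0.00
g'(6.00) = 0.00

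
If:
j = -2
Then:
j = -2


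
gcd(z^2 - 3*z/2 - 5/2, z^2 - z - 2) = z + 1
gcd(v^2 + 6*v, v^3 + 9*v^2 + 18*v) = v^2 + 6*v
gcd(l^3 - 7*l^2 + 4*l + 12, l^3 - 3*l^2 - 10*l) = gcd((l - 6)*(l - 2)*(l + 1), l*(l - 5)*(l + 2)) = 1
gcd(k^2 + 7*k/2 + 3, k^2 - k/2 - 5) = k + 2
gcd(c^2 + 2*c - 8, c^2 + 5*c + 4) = c + 4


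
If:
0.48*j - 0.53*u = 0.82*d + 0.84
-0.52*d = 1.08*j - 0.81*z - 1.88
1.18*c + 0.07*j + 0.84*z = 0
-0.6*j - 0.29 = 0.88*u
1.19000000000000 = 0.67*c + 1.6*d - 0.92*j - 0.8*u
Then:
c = -2.61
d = 2.40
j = 3.13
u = -2.47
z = 3.40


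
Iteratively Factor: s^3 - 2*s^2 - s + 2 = (s + 1)*(s^2 - 3*s + 2) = (s - 1)*(s + 1)*(s - 2)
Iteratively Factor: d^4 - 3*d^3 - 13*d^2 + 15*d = (d - 5)*(d^3 + 2*d^2 - 3*d) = d*(d - 5)*(d^2 + 2*d - 3) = d*(d - 5)*(d - 1)*(d + 3)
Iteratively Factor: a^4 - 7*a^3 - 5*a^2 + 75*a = (a - 5)*(a^3 - 2*a^2 - 15*a) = (a - 5)^2*(a^2 + 3*a) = a*(a - 5)^2*(a + 3)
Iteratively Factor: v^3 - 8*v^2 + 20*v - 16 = (v - 2)*(v^2 - 6*v + 8) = (v - 2)^2*(v - 4)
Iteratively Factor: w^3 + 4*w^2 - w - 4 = (w - 1)*(w^2 + 5*w + 4) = (w - 1)*(w + 1)*(w + 4)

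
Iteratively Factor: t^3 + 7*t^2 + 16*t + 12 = (t + 2)*(t^2 + 5*t + 6) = (t + 2)*(t + 3)*(t + 2)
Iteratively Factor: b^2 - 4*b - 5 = (b + 1)*(b - 5)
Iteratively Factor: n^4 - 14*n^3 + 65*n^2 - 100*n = (n - 4)*(n^3 - 10*n^2 + 25*n) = n*(n - 4)*(n^2 - 10*n + 25) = n*(n - 5)*(n - 4)*(n - 5)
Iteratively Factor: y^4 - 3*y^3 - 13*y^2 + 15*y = (y)*(y^3 - 3*y^2 - 13*y + 15) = y*(y - 1)*(y^2 - 2*y - 15) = y*(y - 5)*(y - 1)*(y + 3)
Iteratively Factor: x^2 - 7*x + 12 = (x - 3)*(x - 4)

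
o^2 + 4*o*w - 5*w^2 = (o - w)*(o + 5*w)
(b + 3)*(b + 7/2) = b^2 + 13*b/2 + 21/2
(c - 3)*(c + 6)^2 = c^3 + 9*c^2 - 108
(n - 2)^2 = n^2 - 4*n + 4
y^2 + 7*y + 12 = (y + 3)*(y + 4)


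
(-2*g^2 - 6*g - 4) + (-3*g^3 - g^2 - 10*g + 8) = -3*g^3 - 3*g^2 - 16*g + 4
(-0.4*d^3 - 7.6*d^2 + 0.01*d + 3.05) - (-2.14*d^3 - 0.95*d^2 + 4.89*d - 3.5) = 1.74*d^3 - 6.65*d^2 - 4.88*d + 6.55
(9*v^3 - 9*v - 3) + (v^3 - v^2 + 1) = 10*v^3 - v^2 - 9*v - 2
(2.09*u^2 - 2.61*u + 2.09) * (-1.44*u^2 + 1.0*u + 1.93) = -3.0096*u^4 + 5.8484*u^3 - 1.5859*u^2 - 2.9473*u + 4.0337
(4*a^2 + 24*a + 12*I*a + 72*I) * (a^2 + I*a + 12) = 4*a^4 + 24*a^3 + 16*I*a^3 + 36*a^2 + 96*I*a^2 + 216*a + 144*I*a + 864*I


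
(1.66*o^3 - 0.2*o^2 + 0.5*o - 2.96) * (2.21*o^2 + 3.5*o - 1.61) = 3.6686*o^5 + 5.368*o^4 - 2.2676*o^3 - 4.4696*o^2 - 11.165*o + 4.7656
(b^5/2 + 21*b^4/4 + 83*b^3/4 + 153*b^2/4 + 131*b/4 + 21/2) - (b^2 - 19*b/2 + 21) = b^5/2 + 21*b^4/4 + 83*b^3/4 + 149*b^2/4 + 169*b/4 - 21/2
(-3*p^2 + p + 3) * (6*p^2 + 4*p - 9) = -18*p^4 - 6*p^3 + 49*p^2 + 3*p - 27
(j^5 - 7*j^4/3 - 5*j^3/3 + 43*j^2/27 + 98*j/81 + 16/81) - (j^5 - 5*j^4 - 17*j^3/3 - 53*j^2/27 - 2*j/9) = 8*j^4/3 + 4*j^3 + 32*j^2/9 + 116*j/81 + 16/81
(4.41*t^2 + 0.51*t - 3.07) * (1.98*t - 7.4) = 8.7318*t^3 - 31.6242*t^2 - 9.8526*t + 22.718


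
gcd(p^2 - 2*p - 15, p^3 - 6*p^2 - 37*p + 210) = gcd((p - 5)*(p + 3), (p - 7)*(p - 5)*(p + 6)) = p - 5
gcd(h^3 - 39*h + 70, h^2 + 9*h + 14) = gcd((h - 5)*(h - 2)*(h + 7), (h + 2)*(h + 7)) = h + 7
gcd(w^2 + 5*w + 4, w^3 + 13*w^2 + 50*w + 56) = w + 4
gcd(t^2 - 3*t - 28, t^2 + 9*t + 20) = t + 4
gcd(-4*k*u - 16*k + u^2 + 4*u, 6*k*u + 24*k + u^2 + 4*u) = u + 4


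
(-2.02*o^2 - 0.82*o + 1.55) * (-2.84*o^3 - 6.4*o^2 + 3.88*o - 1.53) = 5.7368*o^5 + 15.2568*o^4 - 6.9916*o^3 - 10.011*o^2 + 7.2686*o - 2.3715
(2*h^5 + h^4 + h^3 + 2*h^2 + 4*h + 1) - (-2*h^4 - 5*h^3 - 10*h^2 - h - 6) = 2*h^5 + 3*h^4 + 6*h^3 + 12*h^2 + 5*h + 7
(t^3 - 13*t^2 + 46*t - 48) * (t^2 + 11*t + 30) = t^5 - 2*t^4 - 67*t^3 + 68*t^2 + 852*t - 1440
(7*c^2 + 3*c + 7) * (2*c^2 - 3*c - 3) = 14*c^4 - 15*c^3 - 16*c^2 - 30*c - 21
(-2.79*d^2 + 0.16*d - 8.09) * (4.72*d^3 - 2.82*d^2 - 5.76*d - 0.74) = -13.1688*d^5 + 8.623*d^4 - 22.5656*d^3 + 23.9568*d^2 + 46.48*d + 5.9866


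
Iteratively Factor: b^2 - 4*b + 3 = (b - 1)*(b - 3)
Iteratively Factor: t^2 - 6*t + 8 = (t - 4)*(t - 2)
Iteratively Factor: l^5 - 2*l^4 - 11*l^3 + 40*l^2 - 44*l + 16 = (l - 2)*(l^4 - 11*l^2 + 18*l - 8) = (l - 2)*(l - 1)*(l^3 + l^2 - 10*l + 8) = (l - 2)*(l - 1)*(l + 4)*(l^2 - 3*l + 2) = (l - 2)*(l - 1)^2*(l + 4)*(l - 2)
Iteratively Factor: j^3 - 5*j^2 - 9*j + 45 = (j - 3)*(j^2 - 2*j - 15) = (j - 5)*(j - 3)*(j + 3)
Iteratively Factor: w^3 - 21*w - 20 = (w + 1)*(w^2 - w - 20) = (w - 5)*(w + 1)*(w + 4)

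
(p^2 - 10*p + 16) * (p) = p^3 - 10*p^2 + 16*p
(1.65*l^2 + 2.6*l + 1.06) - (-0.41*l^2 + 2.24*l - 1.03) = 2.06*l^2 + 0.36*l + 2.09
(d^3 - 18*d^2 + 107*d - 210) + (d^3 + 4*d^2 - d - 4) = 2*d^3 - 14*d^2 + 106*d - 214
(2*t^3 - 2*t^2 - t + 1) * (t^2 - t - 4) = 2*t^5 - 4*t^4 - 7*t^3 + 10*t^2 + 3*t - 4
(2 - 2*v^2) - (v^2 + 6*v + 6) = -3*v^2 - 6*v - 4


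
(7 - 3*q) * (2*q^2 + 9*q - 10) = -6*q^3 - 13*q^2 + 93*q - 70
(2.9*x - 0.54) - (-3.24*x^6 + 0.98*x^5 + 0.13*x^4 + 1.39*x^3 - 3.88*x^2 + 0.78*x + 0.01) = 3.24*x^6 - 0.98*x^5 - 0.13*x^4 - 1.39*x^3 + 3.88*x^2 + 2.12*x - 0.55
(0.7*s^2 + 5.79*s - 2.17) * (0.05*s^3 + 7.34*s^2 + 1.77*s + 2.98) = 0.035*s^5 + 5.4275*s^4 + 43.6291*s^3 - 3.5935*s^2 + 13.4133*s - 6.4666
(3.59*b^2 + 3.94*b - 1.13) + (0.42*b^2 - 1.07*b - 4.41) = 4.01*b^2 + 2.87*b - 5.54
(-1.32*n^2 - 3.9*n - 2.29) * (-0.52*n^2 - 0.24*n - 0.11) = 0.6864*n^4 + 2.3448*n^3 + 2.272*n^2 + 0.9786*n + 0.2519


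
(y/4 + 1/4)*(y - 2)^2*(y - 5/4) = y^4/4 - 17*y^3/16 + 15*y^2/16 + y - 5/4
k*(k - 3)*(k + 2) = k^3 - k^2 - 6*k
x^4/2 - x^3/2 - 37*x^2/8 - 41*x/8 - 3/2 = (x/2 + 1/2)*(x - 4)*(x + 1/2)*(x + 3/2)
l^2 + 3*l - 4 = (l - 1)*(l + 4)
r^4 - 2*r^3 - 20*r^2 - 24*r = r*(r - 6)*(r + 2)^2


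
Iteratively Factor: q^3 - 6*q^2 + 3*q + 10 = (q - 5)*(q^2 - q - 2) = (q - 5)*(q - 2)*(q + 1)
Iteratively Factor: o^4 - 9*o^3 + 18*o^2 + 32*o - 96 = (o - 4)*(o^3 - 5*o^2 - 2*o + 24) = (o - 4)^2*(o^2 - o - 6) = (o - 4)^2*(o - 3)*(o + 2)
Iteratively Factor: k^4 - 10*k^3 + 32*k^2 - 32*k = (k - 2)*(k^3 - 8*k^2 + 16*k) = k*(k - 2)*(k^2 - 8*k + 16) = k*(k - 4)*(k - 2)*(k - 4)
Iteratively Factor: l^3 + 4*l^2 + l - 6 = (l + 2)*(l^2 + 2*l - 3) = (l + 2)*(l + 3)*(l - 1)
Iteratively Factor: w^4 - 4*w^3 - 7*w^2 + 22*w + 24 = (w - 3)*(w^3 - w^2 - 10*w - 8) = (w - 3)*(w + 1)*(w^2 - 2*w - 8) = (w - 4)*(w - 3)*(w + 1)*(w + 2)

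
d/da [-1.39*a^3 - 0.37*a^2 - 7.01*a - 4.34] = -4.17*a^2 - 0.74*a - 7.01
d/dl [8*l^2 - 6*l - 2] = 16*l - 6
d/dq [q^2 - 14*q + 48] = 2*q - 14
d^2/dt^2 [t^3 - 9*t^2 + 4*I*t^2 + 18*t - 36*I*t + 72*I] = 6*t - 18 + 8*I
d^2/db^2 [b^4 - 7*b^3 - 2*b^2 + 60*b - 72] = 12*b^2 - 42*b - 4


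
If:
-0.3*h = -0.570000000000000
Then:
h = 1.90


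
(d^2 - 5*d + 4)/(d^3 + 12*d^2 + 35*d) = (d^2 - 5*d + 4)/(d*(d^2 + 12*d + 35))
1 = 1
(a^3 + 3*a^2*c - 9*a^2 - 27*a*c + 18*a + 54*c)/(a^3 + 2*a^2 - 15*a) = (a^2 + 3*a*c - 6*a - 18*c)/(a*(a + 5))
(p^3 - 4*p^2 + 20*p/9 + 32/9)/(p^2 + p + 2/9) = (3*p^2 - 14*p + 16)/(3*p + 1)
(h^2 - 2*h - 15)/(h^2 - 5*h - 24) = (h - 5)/(h - 8)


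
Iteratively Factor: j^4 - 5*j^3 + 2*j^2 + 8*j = (j - 2)*(j^3 - 3*j^2 - 4*j) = (j - 4)*(j - 2)*(j^2 + j) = (j - 4)*(j - 2)*(j + 1)*(j)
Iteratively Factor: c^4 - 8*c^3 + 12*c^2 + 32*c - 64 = (c - 2)*(c^3 - 6*c^2 + 32) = (c - 4)*(c - 2)*(c^2 - 2*c - 8) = (c - 4)^2*(c - 2)*(c + 2)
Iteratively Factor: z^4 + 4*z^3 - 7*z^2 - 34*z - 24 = (z - 3)*(z^3 + 7*z^2 + 14*z + 8) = (z - 3)*(z + 4)*(z^2 + 3*z + 2) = (z - 3)*(z + 2)*(z + 4)*(z + 1)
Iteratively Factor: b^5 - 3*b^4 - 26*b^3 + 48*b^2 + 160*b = (b - 5)*(b^4 + 2*b^3 - 16*b^2 - 32*b) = (b - 5)*(b + 2)*(b^3 - 16*b) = (b - 5)*(b - 4)*(b + 2)*(b^2 + 4*b) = b*(b - 5)*(b - 4)*(b + 2)*(b + 4)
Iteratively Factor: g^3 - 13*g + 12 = (g + 4)*(g^2 - 4*g + 3) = (g - 1)*(g + 4)*(g - 3)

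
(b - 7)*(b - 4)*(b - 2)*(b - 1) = b^4 - 14*b^3 + 63*b^2 - 106*b + 56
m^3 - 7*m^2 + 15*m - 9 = (m - 3)^2*(m - 1)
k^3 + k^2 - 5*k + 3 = (k - 1)^2*(k + 3)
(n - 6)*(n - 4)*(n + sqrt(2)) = n^3 - 10*n^2 + sqrt(2)*n^2 - 10*sqrt(2)*n + 24*n + 24*sqrt(2)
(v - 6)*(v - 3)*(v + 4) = v^3 - 5*v^2 - 18*v + 72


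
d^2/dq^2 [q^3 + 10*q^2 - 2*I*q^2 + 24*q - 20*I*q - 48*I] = 6*q + 20 - 4*I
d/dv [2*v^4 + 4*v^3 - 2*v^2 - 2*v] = 8*v^3 + 12*v^2 - 4*v - 2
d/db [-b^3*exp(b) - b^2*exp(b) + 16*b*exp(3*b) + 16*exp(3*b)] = (-b^3 - 4*b^2 + 48*b*exp(2*b) - 2*b + 64*exp(2*b))*exp(b)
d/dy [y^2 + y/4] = 2*y + 1/4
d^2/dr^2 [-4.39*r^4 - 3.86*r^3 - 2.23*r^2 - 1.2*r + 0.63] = -52.68*r^2 - 23.16*r - 4.46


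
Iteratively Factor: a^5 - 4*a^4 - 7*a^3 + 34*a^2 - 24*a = (a - 4)*(a^4 - 7*a^2 + 6*a) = (a - 4)*(a - 2)*(a^3 + 2*a^2 - 3*a) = (a - 4)*(a - 2)*(a - 1)*(a^2 + 3*a) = a*(a - 4)*(a - 2)*(a - 1)*(a + 3)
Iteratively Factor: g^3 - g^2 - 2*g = (g)*(g^2 - g - 2) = g*(g + 1)*(g - 2)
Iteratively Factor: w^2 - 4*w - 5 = (w + 1)*(w - 5)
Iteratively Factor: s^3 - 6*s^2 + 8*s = (s - 4)*(s^2 - 2*s) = s*(s - 4)*(s - 2)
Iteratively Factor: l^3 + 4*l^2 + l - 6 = (l - 1)*(l^2 + 5*l + 6) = (l - 1)*(l + 2)*(l + 3)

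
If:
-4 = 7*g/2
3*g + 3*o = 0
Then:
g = -8/7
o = 8/7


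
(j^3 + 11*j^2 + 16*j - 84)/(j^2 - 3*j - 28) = (-j^3 - 11*j^2 - 16*j + 84)/(-j^2 + 3*j + 28)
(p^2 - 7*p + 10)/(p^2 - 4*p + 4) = (p - 5)/(p - 2)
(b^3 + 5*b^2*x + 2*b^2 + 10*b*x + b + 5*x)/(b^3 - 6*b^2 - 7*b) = (b^2 + 5*b*x + b + 5*x)/(b*(b - 7))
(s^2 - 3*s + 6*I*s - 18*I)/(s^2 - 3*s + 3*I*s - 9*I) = (s + 6*I)/(s + 3*I)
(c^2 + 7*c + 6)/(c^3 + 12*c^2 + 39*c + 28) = (c + 6)/(c^2 + 11*c + 28)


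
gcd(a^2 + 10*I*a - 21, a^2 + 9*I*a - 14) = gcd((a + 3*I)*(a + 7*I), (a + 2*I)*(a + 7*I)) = a + 7*I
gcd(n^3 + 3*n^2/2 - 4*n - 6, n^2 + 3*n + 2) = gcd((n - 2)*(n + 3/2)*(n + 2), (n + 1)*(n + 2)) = n + 2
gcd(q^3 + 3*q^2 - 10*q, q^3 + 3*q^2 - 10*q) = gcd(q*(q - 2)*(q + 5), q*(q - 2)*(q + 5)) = q^3 + 3*q^2 - 10*q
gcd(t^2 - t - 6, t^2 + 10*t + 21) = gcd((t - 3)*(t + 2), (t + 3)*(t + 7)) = 1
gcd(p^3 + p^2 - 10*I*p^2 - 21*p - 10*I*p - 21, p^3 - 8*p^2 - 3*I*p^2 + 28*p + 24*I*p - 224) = p - 7*I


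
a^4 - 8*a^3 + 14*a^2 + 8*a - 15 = (a - 5)*(a - 3)*(a - 1)*(a + 1)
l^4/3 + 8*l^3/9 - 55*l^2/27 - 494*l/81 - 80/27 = (l/3 + 1)*(l - 8/3)*(l + 2/3)*(l + 5/3)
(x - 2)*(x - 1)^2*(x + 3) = x^4 - x^3 - 7*x^2 + 13*x - 6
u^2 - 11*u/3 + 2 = (u - 3)*(u - 2/3)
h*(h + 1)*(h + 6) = h^3 + 7*h^2 + 6*h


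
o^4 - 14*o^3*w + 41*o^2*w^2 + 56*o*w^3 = o*(o - 8*w)*(o - 7*w)*(o + w)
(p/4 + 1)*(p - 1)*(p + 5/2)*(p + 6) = p^4/4 + 23*p^3/8 + 73*p^2/8 + 11*p/4 - 15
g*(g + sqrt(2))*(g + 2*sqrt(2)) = g^3 + 3*sqrt(2)*g^2 + 4*g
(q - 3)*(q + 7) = q^2 + 4*q - 21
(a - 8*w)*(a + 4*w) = a^2 - 4*a*w - 32*w^2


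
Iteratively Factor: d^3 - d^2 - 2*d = (d + 1)*(d^2 - 2*d) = d*(d + 1)*(d - 2)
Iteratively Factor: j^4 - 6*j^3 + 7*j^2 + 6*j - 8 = (j - 2)*(j^3 - 4*j^2 - j + 4) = (j - 2)*(j + 1)*(j^2 - 5*j + 4) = (j - 4)*(j - 2)*(j + 1)*(j - 1)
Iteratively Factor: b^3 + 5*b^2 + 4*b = (b + 1)*(b^2 + 4*b) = (b + 1)*(b + 4)*(b)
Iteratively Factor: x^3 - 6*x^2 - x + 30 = (x - 3)*(x^2 - 3*x - 10) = (x - 3)*(x + 2)*(x - 5)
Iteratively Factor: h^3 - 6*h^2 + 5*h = (h)*(h^2 - 6*h + 5) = h*(h - 1)*(h - 5)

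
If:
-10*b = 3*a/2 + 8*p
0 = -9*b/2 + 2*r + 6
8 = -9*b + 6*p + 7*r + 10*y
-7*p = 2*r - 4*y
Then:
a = 2912*y/243 - 7600/243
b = 668/81 - 376*y/81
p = 32*y/9 - 40/9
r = 140/9 - 94*y/9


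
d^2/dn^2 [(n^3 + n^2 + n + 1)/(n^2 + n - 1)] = 2*(2*n^3 + 3*n^2 + 9*n + 4)/(n^6 + 3*n^5 - 5*n^3 + 3*n - 1)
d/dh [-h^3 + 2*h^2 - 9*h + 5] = -3*h^2 + 4*h - 9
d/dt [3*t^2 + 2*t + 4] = 6*t + 2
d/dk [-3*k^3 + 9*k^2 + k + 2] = -9*k^2 + 18*k + 1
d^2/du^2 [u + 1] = 0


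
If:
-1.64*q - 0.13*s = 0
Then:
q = -0.0792682926829268*s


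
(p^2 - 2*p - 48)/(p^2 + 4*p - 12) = (p - 8)/(p - 2)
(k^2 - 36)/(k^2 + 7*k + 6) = (k - 6)/(k + 1)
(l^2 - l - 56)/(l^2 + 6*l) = (l^2 - l - 56)/(l*(l + 6))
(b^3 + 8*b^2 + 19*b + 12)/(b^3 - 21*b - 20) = (b + 3)/(b - 5)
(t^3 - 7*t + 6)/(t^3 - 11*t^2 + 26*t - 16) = (t + 3)/(t - 8)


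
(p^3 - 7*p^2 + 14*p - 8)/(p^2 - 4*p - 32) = (-p^3 + 7*p^2 - 14*p + 8)/(-p^2 + 4*p + 32)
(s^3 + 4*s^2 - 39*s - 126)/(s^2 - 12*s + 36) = (s^2 + 10*s + 21)/(s - 6)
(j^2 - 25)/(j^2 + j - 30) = (j + 5)/(j + 6)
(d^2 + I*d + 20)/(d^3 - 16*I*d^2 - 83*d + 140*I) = (d + 5*I)/(d^2 - 12*I*d - 35)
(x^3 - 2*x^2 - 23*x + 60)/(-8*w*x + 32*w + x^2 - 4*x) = (x^2 + 2*x - 15)/(-8*w + x)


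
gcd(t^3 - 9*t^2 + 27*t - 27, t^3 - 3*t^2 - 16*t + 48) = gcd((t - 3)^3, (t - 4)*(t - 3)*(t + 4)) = t - 3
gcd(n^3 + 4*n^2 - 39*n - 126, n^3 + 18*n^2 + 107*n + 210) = n + 7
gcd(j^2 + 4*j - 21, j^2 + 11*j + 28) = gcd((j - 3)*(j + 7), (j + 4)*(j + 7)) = j + 7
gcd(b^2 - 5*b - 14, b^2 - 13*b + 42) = b - 7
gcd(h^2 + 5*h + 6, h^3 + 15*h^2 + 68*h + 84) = h + 2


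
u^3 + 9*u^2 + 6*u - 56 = (u - 2)*(u + 4)*(u + 7)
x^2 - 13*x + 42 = (x - 7)*(x - 6)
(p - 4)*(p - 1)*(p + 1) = p^3 - 4*p^2 - p + 4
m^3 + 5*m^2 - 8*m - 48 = (m - 3)*(m + 4)^2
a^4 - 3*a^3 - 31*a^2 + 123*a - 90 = (a - 5)*(a - 3)*(a - 1)*(a + 6)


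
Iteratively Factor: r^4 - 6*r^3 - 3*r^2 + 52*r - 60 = (r - 2)*(r^3 - 4*r^2 - 11*r + 30) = (r - 5)*(r - 2)*(r^2 + r - 6) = (r - 5)*(r - 2)^2*(r + 3)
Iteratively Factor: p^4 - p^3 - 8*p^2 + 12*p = (p - 2)*(p^3 + p^2 - 6*p) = p*(p - 2)*(p^2 + p - 6) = p*(p - 2)*(p + 3)*(p - 2)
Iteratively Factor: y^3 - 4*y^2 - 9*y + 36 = (y + 3)*(y^2 - 7*y + 12) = (y - 3)*(y + 3)*(y - 4)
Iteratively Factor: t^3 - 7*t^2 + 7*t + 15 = (t - 3)*(t^2 - 4*t - 5) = (t - 5)*(t - 3)*(t + 1)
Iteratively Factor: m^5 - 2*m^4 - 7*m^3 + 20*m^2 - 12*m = (m - 2)*(m^4 - 7*m^2 + 6*m) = (m - 2)^2*(m^3 + 2*m^2 - 3*m) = m*(m - 2)^2*(m^2 + 2*m - 3) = m*(m - 2)^2*(m - 1)*(m + 3)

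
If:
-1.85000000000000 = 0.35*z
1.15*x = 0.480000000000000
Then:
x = 0.42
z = -5.29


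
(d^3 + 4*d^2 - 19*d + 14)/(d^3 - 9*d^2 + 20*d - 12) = (d + 7)/(d - 6)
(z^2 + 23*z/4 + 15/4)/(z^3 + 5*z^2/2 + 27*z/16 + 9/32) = 8*(z + 5)/(8*z^2 + 14*z + 3)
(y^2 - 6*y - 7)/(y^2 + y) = (y - 7)/y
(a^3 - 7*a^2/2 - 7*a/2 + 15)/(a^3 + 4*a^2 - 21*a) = (a^2 - a/2 - 5)/(a*(a + 7))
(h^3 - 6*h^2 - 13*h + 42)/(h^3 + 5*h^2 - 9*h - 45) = (h^2 - 9*h + 14)/(h^2 + 2*h - 15)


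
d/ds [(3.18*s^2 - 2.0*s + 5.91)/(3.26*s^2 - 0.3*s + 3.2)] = (5.566*s^2 - 18.1812*s - 4.627)/(10.6276*s^4 - 1.956*s^3 + 20.954*s^2 - 1.92*s + 10.24)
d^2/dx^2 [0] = 0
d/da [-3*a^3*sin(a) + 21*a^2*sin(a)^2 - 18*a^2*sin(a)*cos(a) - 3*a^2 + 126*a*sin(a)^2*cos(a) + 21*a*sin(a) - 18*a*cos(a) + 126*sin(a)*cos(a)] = -3*a^3*cos(a) - 9*a^2*sin(a) + 21*a^2*sin(2*a) - 18*a^2*cos(2*a) - 27*a*sin(a)/2 - 18*a*sin(2*a) + 189*a*sin(3*a)/2 + 21*a*cos(a) - 21*a*cos(2*a) + 15*a + 21*sin(a) + 27*cos(a)/2 + 126*cos(2*a) - 63*cos(3*a)/2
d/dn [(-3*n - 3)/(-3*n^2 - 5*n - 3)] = 3*(3*n^2 + 5*n - (n + 1)*(6*n + 5) + 3)/(3*n^2 + 5*n + 3)^2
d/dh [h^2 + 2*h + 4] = 2*h + 2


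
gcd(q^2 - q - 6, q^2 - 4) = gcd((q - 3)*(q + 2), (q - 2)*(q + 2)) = q + 2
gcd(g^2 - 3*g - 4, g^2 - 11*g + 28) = g - 4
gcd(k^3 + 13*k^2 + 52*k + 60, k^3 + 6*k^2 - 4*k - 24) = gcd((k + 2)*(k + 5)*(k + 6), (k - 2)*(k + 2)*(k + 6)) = k^2 + 8*k + 12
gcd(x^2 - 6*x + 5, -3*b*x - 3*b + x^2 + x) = 1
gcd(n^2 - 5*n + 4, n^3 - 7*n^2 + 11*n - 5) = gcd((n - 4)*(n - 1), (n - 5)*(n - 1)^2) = n - 1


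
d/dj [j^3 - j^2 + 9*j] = 3*j^2 - 2*j + 9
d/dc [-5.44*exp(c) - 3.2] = -5.44*exp(c)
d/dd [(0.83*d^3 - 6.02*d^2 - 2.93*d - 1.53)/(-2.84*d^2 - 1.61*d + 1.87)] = (-2.3572*d^4 - 2.6726*d^3 + 6.0273*d^2 - 31.2052*d - 7.9424)/(8.0656*d^4 + 9.1448*d^3 - 8.0295*d^2 - 6.0214*d + 3.4969)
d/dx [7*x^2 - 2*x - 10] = 14*x - 2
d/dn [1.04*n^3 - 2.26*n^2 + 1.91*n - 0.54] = 3.12*n^2 - 4.52*n + 1.91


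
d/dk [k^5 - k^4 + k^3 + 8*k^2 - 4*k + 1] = 5*k^4 - 4*k^3 + 3*k^2 + 16*k - 4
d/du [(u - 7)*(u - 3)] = 2*u - 10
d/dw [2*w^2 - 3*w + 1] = 4*w - 3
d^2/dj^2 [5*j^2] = 10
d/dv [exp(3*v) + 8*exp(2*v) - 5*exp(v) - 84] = (3*exp(2*v) + 16*exp(v) - 5)*exp(v)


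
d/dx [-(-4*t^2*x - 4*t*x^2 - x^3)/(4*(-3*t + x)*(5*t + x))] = (-60*t^4 - 120*t^3*x - 41*t^2*x^2 + 4*t*x^3 + x^4)/(4*(225*t^4 - 60*t^3*x - 26*t^2*x^2 + 4*t*x^3 + x^4))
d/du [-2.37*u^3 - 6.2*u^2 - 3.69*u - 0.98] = -7.11*u^2 - 12.4*u - 3.69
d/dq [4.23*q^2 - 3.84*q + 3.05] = 8.46*q - 3.84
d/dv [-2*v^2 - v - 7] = -4*v - 1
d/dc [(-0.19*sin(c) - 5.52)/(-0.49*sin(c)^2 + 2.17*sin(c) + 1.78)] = (-0.0931*sin(c)^2 - 5.4096*sin(c) + 11.6402)*cos(c)/(0.2401*sin(c)^4 - 2.1266*sin(c)^3 + 2.9645*sin(c)^2 + 7.7252*sin(c) + 3.1684)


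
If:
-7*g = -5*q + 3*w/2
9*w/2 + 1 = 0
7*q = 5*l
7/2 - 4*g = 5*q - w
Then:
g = 65/198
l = 2723/4950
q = 389/990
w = -2/9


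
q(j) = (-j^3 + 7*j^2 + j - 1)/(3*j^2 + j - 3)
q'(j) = (-6*j - 1)*(-j^3 + 7*j^2 + j - 1)/(3*j^2 + j - 3)^2 + (-3*j^2 + 14*j + 1)/(3*j^2 + j - 3)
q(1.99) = 1.92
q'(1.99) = -0.72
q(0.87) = 32.05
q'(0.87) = -1339.43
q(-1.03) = -7.66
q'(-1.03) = 66.42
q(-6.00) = 4.66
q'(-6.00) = -0.28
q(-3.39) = 4.09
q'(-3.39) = -0.06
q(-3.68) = 4.12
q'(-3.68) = -0.12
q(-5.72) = 4.58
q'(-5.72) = -0.28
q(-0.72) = -1.05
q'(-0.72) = 6.53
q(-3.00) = 4.10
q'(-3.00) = 0.08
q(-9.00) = 5.57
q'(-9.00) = -0.32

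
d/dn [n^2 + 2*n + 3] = 2*n + 2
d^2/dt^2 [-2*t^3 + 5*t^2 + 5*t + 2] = 10 - 12*t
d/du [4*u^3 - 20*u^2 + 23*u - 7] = 12*u^2 - 40*u + 23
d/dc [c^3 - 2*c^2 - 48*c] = 3*c^2 - 4*c - 48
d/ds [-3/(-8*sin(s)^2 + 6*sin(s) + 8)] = 3*(3 - 8*sin(s))*cos(s)/(2*(3*sin(s) + 4*cos(s)^2)^2)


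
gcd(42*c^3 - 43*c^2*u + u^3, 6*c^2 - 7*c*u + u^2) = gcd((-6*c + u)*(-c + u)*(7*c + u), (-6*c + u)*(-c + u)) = 6*c^2 - 7*c*u + u^2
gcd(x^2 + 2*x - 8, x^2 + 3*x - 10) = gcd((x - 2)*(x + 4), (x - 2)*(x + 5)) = x - 2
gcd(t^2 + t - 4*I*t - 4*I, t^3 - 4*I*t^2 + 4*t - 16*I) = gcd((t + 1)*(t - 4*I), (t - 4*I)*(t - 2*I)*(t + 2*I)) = t - 4*I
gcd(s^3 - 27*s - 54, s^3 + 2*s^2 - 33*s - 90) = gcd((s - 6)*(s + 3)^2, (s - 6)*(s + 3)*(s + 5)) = s^2 - 3*s - 18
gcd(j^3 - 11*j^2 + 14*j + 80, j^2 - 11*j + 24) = j - 8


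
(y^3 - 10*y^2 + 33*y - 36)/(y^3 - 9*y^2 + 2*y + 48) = (y^2 - 7*y + 12)/(y^2 - 6*y - 16)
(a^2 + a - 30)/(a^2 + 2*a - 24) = (a - 5)/(a - 4)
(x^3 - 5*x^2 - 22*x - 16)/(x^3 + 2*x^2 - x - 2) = (x - 8)/(x - 1)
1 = 1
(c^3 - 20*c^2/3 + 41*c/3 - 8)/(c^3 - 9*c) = (3*c^2 - 11*c + 8)/(3*c*(c + 3))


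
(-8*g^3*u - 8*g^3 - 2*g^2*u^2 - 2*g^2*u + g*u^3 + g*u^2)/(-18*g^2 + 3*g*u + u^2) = g*(-8*g^2*u - 8*g^2 - 2*g*u^2 - 2*g*u + u^3 + u^2)/(-18*g^2 + 3*g*u + u^2)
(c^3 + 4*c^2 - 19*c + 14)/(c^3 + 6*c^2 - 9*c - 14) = (c - 1)/(c + 1)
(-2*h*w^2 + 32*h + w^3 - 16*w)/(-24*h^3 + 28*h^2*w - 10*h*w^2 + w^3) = (w^2 - 16)/(12*h^2 - 8*h*w + w^2)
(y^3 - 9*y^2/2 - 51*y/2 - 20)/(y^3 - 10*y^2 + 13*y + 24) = (y + 5/2)/(y - 3)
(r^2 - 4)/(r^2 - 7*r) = (r^2 - 4)/(r*(r - 7))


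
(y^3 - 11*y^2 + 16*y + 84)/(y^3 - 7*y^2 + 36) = (y - 7)/(y - 3)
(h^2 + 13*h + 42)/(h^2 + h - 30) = (h + 7)/(h - 5)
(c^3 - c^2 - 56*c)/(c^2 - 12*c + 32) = c*(c + 7)/(c - 4)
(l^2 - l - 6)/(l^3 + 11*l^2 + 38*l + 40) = (l - 3)/(l^2 + 9*l + 20)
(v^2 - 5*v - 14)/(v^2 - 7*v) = (v + 2)/v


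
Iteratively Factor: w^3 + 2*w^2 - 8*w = (w)*(w^2 + 2*w - 8) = w*(w - 2)*(w + 4)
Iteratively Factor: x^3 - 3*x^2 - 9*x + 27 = (x + 3)*(x^2 - 6*x + 9) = (x - 3)*(x + 3)*(x - 3)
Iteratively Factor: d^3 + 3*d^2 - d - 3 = (d - 1)*(d^2 + 4*d + 3) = (d - 1)*(d + 1)*(d + 3)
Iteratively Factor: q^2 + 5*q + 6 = (q + 3)*(q + 2)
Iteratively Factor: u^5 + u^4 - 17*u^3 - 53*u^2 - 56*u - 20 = (u - 5)*(u^4 + 6*u^3 + 13*u^2 + 12*u + 4) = (u - 5)*(u + 2)*(u^3 + 4*u^2 + 5*u + 2) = (u - 5)*(u + 1)*(u + 2)*(u^2 + 3*u + 2) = (u - 5)*(u + 1)^2*(u + 2)*(u + 2)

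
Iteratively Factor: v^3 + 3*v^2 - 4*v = (v + 4)*(v^2 - v) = v*(v + 4)*(v - 1)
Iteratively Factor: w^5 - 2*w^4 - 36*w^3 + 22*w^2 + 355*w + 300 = (w + 4)*(w^4 - 6*w^3 - 12*w^2 + 70*w + 75) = (w - 5)*(w + 4)*(w^3 - w^2 - 17*w - 15) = (w - 5)^2*(w + 4)*(w^2 + 4*w + 3) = (w - 5)^2*(w + 1)*(w + 4)*(w + 3)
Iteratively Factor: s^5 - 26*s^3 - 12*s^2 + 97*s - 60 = (s + 3)*(s^4 - 3*s^3 - 17*s^2 + 39*s - 20) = (s - 1)*(s + 3)*(s^3 - 2*s^2 - 19*s + 20) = (s - 1)*(s + 3)*(s + 4)*(s^2 - 6*s + 5) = (s - 1)^2*(s + 3)*(s + 4)*(s - 5)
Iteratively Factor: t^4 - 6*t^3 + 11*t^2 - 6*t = (t - 1)*(t^3 - 5*t^2 + 6*t) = (t - 2)*(t - 1)*(t^2 - 3*t) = t*(t - 2)*(t - 1)*(t - 3)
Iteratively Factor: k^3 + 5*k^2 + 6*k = (k + 2)*(k^2 + 3*k) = (k + 2)*(k + 3)*(k)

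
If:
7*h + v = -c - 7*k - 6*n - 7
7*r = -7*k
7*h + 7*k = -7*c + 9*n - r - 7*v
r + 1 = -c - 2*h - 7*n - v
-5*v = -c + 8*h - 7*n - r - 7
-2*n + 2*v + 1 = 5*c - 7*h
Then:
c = 2083/77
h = 2412/77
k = -1649/77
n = -670/77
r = 1649/77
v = -3943/77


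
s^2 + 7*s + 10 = (s + 2)*(s + 5)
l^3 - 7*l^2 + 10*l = l*(l - 5)*(l - 2)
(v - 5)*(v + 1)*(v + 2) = v^3 - 2*v^2 - 13*v - 10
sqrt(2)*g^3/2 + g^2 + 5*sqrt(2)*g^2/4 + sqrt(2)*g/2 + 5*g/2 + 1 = (g + 1/2)*(g + 2)*(sqrt(2)*g/2 + 1)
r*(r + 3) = r^2 + 3*r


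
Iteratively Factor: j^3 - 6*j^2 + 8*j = (j)*(j^2 - 6*j + 8) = j*(j - 2)*(j - 4)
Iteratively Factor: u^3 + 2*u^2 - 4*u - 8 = (u - 2)*(u^2 + 4*u + 4) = (u - 2)*(u + 2)*(u + 2)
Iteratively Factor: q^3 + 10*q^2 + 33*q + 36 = (q + 3)*(q^2 + 7*q + 12) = (q + 3)^2*(q + 4)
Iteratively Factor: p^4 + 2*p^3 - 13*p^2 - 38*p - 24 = (p + 3)*(p^3 - p^2 - 10*p - 8) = (p + 2)*(p + 3)*(p^2 - 3*p - 4) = (p + 1)*(p + 2)*(p + 3)*(p - 4)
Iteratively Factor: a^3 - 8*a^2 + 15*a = (a - 5)*(a^2 - 3*a) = (a - 5)*(a - 3)*(a)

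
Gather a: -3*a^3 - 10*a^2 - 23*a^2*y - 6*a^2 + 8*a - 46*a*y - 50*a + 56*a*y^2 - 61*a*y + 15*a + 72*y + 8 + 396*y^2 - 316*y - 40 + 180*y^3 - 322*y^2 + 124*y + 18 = -3*a^3 + a^2*(-23*y - 16) + a*(56*y^2 - 107*y - 27) + 180*y^3 + 74*y^2 - 120*y - 14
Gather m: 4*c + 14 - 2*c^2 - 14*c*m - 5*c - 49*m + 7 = -2*c^2 - c + m*(-14*c - 49) + 21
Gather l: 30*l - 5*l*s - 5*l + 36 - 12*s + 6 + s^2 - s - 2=l*(25 - 5*s) + s^2 - 13*s + 40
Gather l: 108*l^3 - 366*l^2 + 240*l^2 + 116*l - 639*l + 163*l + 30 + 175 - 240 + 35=108*l^3 - 126*l^2 - 360*l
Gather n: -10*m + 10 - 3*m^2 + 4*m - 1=-3*m^2 - 6*m + 9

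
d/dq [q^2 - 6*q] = 2*q - 6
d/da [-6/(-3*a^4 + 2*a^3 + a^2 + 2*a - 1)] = 12*(-6*a^3 + 3*a^2 + a + 1)/(-3*a^4 + 2*a^3 + a^2 + 2*a - 1)^2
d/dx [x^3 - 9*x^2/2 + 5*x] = 3*x^2 - 9*x + 5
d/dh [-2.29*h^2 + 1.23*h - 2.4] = 1.23 - 4.58*h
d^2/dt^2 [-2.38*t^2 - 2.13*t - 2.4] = -4.76000000000000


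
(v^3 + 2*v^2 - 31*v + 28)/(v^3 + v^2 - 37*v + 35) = (v - 4)/(v - 5)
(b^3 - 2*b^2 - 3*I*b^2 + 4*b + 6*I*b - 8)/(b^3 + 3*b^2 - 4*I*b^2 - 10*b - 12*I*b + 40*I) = (b + I)/(b + 5)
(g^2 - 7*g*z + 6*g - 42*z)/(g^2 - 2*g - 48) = (g - 7*z)/(g - 8)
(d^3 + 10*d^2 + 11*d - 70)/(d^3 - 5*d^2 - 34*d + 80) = (d + 7)/(d - 8)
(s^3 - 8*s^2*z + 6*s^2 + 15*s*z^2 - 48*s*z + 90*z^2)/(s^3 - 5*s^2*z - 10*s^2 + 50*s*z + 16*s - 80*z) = (s^2 - 3*s*z + 6*s - 18*z)/(s^2 - 10*s + 16)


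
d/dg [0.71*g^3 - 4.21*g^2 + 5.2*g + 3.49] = 2.13*g^2 - 8.42*g + 5.2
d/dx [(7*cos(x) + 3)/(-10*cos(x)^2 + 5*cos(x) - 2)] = (-70*cos(x)^2 - 60*cos(x) + 29)*sin(x)/(10*sin(x)^2 + 5*cos(x) - 12)^2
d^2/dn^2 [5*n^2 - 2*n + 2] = 10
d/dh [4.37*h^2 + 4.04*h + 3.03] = 8.74*h + 4.04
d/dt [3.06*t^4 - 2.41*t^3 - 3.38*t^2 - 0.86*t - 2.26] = 12.24*t^3 - 7.23*t^2 - 6.76*t - 0.86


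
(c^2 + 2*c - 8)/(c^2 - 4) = (c + 4)/(c + 2)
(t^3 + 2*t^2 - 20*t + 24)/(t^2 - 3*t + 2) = (t^2 + 4*t - 12)/(t - 1)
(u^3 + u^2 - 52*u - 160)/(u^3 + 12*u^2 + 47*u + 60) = (u - 8)/(u + 3)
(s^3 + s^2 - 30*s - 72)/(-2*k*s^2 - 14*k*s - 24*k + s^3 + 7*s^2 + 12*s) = (s - 6)/(-2*k + s)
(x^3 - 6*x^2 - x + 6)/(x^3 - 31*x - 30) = (x - 1)/(x + 5)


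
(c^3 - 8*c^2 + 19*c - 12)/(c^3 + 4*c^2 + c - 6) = (c^2 - 7*c + 12)/(c^2 + 5*c + 6)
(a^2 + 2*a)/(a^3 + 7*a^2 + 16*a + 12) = a/(a^2 + 5*a + 6)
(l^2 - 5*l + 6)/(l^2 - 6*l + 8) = (l - 3)/(l - 4)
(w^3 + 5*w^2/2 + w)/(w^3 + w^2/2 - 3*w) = (2*w + 1)/(2*w - 3)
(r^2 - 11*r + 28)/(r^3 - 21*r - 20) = (-r^2 + 11*r - 28)/(-r^3 + 21*r + 20)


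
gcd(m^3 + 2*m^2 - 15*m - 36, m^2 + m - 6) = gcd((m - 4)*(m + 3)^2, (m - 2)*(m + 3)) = m + 3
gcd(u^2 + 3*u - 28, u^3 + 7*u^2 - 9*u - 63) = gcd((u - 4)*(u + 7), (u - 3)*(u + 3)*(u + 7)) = u + 7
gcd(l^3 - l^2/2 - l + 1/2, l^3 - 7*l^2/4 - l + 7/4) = l^2 - 1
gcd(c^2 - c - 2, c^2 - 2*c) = c - 2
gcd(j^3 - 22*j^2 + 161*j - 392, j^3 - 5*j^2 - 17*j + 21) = j - 7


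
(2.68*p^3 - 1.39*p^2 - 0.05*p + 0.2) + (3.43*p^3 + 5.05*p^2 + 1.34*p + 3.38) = 6.11*p^3 + 3.66*p^2 + 1.29*p + 3.58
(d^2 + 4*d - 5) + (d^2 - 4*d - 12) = 2*d^2 - 17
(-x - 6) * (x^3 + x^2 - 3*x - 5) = -x^4 - 7*x^3 - 3*x^2 + 23*x + 30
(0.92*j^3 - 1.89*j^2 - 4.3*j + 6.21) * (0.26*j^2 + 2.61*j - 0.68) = 0.2392*j^5 + 1.9098*j^4 - 6.6765*j^3 - 8.3232*j^2 + 19.1321*j - 4.2228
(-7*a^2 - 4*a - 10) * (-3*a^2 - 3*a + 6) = 21*a^4 + 33*a^3 + 6*a - 60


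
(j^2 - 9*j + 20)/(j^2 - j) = (j^2 - 9*j + 20)/(j*(j - 1))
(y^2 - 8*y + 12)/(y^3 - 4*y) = (y - 6)/(y*(y + 2))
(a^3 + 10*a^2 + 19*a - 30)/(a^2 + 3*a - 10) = (a^2 + 5*a - 6)/(a - 2)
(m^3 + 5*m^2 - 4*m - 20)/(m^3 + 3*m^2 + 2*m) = (m^2 + 3*m - 10)/(m*(m + 1))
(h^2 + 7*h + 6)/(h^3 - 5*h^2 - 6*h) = (h + 6)/(h*(h - 6))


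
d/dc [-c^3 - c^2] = c*(-3*c - 2)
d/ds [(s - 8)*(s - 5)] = 2*s - 13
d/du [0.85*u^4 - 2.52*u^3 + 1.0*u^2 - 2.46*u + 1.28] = 3.4*u^3 - 7.56*u^2 + 2.0*u - 2.46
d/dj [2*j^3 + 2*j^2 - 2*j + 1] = 6*j^2 + 4*j - 2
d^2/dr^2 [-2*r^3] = -12*r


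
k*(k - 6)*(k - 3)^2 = k^4 - 12*k^3 + 45*k^2 - 54*k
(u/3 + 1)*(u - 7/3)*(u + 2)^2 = u^4/3 + 14*u^3/9 - u^2/9 - 76*u/9 - 28/3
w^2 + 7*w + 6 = (w + 1)*(w + 6)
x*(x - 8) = x^2 - 8*x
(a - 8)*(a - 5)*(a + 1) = a^3 - 12*a^2 + 27*a + 40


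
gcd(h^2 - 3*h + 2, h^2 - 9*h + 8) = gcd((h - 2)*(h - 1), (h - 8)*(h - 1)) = h - 1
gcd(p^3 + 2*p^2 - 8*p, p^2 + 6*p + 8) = p + 4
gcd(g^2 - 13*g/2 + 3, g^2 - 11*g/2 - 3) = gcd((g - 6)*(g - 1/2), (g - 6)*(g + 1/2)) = g - 6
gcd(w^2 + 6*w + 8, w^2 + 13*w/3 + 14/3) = w + 2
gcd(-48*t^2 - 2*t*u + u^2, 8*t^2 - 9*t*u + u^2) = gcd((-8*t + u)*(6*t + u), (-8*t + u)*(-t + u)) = 8*t - u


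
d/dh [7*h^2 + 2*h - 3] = 14*h + 2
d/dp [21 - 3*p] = -3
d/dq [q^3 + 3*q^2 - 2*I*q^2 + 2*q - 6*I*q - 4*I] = 3*q^2 + q*(6 - 4*I) + 2 - 6*I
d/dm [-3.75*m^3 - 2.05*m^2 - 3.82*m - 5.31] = -11.25*m^2 - 4.1*m - 3.82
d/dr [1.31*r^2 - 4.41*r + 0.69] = 2.62*r - 4.41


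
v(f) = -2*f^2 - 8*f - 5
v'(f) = -4*f - 8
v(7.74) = -186.74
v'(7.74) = -38.96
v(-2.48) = 2.54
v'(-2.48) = 1.92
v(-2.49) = 2.52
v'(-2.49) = 1.96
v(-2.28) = 2.84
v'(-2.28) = 1.12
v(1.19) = -17.35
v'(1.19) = -12.76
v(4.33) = -77.14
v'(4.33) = -25.32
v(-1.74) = 2.86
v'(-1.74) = -1.04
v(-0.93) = 0.71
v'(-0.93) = -4.28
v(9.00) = -239.00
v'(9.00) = -44.00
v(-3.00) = 1.00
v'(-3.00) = 4.00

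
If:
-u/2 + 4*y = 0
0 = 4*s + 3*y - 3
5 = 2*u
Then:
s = 33/64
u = 5/2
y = 5/16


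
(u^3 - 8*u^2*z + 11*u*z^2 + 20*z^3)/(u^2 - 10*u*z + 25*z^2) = (-u^2 + 3*u*z + 4*z^2)/(-u + 5*z)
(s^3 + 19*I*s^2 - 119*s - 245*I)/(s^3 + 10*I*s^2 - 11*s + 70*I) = (s + 7*I)/(s - 2*I)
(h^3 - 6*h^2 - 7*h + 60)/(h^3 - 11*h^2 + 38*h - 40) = (h + 3)/(h - 2)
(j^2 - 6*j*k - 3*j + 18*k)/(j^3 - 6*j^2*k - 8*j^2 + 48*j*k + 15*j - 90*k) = 1/(j - 5)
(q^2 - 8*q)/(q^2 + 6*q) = (q - 8)/(q + 6)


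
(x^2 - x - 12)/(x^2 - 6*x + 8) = (x + 3)/(x - 2)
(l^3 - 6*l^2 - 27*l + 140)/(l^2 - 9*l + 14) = (l^2 + l - 20)/(l - 2)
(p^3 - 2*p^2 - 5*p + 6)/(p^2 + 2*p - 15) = (p^2 + p - 2)/(p + 5)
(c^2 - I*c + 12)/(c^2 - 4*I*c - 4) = (-c^2 + I*c - 12)/(-c^2 + 4*I*c + 4)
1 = 1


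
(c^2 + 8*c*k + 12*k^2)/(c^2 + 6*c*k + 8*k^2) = (c + 6*k)/(c + 4*k)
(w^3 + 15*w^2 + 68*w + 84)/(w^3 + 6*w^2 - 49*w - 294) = (w + 2)/(w - 7)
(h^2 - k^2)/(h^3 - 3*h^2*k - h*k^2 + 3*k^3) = 1/(h - 3*k)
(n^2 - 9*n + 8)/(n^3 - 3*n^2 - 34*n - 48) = (n - 1)/(n^2 + 5*n + 6)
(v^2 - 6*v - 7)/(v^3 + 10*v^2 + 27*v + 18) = (v - 7)/(v^2 + 9*v + 18)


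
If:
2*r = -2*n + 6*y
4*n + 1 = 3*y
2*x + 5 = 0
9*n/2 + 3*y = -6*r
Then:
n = -14/53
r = 11/53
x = -5/2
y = -1/53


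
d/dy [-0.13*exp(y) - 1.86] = -0.13*exp(y)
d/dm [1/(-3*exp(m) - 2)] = 3*exp(m)/(3*exp(m) + 2)^2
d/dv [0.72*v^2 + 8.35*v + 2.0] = 1.44*v + 8.35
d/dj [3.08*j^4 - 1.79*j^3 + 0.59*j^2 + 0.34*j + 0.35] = 12.32*j^3 - 5.37*j^2 + 1.18*j + 0.34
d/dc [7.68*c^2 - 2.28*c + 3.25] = 15.36*c - 2.28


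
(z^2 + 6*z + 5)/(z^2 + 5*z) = (z + 1)/z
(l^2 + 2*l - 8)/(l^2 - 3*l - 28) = (l - 2)/(l - 7)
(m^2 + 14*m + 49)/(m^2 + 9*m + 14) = (m + 7)/(m + 2)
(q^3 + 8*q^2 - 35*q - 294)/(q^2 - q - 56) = (q^2 + q - 42)/(q - 8)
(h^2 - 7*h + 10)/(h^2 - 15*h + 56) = (h^2 - 7*h + 10)/(h^2 - 15*h + 56)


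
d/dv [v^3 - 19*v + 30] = 3*v^2 - 19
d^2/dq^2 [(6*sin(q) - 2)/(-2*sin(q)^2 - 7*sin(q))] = 2*(12*sin(q)^2 - 58*sin(q) - 66 - 25/sin(q) + 84/sin(q)^2 + 98/sin(q)^3)/(2*sin(q) + 7)^3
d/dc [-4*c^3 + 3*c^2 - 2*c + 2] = -12*c^2 + 6*c - 2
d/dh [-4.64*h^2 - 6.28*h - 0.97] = -9.28*h - 6.28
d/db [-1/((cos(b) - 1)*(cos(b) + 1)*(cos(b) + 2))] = (3 - 4*cos(b)/sin(b)^2 - 2/sin(b)^2)/((cos(b) + 2)^2*sin(b))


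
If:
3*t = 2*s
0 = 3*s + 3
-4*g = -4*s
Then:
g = -1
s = -1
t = -2/3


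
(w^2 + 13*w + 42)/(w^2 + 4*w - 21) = (w + 6)/(w - 3)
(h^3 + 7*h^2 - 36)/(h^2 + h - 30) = (h^2 + h - 6)/(h - 5)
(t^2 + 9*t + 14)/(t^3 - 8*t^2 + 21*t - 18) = (t^2 + 9*t + 14)/(t^3 - 8*t^2 + 21*t - 18)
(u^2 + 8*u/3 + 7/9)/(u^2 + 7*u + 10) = (9*u^2 + 24*u + 7)/(9*(u^2 + 7*u + 10))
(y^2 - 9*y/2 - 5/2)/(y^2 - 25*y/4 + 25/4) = 2*(2*y + 1)/(4*y - 5)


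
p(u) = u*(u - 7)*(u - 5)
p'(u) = u*(u - 7) + u*(u - 5) + (u - 7)*(u - 5)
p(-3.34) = -288.03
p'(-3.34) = 148.63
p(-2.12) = -137.66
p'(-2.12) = 99.36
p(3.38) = 19.82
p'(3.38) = -11.85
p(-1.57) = -88.40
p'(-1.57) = 80.07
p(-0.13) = -4.75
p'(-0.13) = 38.17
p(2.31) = 29.14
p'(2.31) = -4.43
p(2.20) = 29.57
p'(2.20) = -3.28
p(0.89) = 22.35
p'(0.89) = 16.02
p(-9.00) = -2016.00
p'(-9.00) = 494.00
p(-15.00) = -6600.00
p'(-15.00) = 1070.00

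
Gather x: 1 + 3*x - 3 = 3*x - 2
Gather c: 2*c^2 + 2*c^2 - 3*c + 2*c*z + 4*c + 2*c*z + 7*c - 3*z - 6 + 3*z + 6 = 4*c^2 + c*(4*z + 8)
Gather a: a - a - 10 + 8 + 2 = 0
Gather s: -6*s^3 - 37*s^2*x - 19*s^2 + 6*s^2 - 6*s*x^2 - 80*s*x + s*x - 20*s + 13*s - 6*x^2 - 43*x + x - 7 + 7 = -6*s^3 + s^2*(-37*x - 13) + s*(-6*x^2 - 79*x - 7) - 6*x^2 - 42*x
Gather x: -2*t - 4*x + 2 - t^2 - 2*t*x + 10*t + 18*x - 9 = -t^2 + 8*t + x*(14 - 2*t) - 7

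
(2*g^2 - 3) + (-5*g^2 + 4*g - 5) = -3*g^2 + 4*g - 8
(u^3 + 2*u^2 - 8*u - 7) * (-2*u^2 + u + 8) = -2*u^5 - 3*u^4 + 26*u^3 + 22*u^2 - 71*u - 56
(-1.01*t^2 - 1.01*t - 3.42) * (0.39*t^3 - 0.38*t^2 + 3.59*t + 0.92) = -0.3939*t^5 - 0.0101*t^4 - 4.5759*t^3 - 3.2555*t^2 - 13.207*t - 3.1464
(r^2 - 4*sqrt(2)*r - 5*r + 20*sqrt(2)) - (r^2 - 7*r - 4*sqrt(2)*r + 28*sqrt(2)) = 2*r - 8*sqrt(2)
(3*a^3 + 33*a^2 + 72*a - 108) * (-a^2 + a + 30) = -3*a^5 - 30*a^4 + 51*a^3 + 1170*a^2 + 2052*a - 3240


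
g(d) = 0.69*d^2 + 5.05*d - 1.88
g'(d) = 1.38*d + 5.05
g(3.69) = 26.15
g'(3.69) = 10.14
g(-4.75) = -10.30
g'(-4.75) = -1.50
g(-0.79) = -5.44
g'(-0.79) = 3.96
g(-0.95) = -6.05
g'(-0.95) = 3.74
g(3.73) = 26.56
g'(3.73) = 10.20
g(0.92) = 3.35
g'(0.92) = 6.32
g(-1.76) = -8.63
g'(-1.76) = 2.62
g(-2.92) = -10.74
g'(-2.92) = 1.02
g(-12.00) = 36.88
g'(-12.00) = -11.51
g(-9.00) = 8.56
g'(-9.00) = -7.37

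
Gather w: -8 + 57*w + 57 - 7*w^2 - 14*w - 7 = -7*w^2 + 43*w + 42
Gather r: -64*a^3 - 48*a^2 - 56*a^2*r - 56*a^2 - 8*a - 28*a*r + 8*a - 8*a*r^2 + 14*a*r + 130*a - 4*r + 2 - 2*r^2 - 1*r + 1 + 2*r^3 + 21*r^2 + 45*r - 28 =-64*a^3 - 104*a^2 + 130*a + 2*r^3 + r^2*(19 - 8*a) + r*(-56*a^2 - 14*a + 40) - 25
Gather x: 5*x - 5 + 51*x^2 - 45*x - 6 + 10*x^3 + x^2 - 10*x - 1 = 10*x^3 + 52*x^2 - 50*x - 12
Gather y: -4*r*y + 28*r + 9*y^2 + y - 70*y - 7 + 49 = 28*r + 9*y^2 + y*(-4*r - 69) + 42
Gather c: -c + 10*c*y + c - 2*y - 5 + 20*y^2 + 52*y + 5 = 10*c*y + 20*y^2 + 50*y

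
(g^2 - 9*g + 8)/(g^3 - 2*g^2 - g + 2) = (g - 8)/(g^2 - g - 2)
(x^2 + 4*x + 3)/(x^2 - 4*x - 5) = (x + 3)/(x - 5)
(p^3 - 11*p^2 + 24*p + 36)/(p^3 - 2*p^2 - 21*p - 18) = (p - 6)/(p + 3)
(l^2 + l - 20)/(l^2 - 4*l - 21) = (-l^2 - l + 20)/(-l^2 + 4*l + 21)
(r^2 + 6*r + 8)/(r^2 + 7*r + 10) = (r + 4)/(r + 5)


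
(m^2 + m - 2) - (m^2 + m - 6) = 4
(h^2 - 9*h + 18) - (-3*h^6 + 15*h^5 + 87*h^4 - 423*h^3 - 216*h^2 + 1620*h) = 3*h^6 - 15*h^5 - 87*h^4 + 423*h^3 + 217*h^2 - 1629*h + 18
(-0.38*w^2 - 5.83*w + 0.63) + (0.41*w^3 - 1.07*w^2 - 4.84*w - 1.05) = 0.41*w^3 - 1.45*w^2 - 10.67*w - 0.42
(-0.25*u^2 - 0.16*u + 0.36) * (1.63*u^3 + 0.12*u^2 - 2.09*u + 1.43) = -0.4075*u^5 - 0.2908*u^4 + 1.0901*u^3 + 0.0201*u^2 - 0.9812*u + 0.5148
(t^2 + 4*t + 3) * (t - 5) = t^3 - t^2 - 17*t - 15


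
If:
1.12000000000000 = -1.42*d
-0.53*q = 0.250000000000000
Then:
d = -0.79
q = -0.47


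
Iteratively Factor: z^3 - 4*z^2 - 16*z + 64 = (z + 4)*(z^2 - 8*z + 16) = (z - 4)*(z + 4)*(z - 4)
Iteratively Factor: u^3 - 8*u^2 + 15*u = (u - 5)*(u^2 - 3*u) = (u - 5)*(u - 3)*(u)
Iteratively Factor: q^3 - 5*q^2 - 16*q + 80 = (q - 5)*(q^2 - 16) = (q - 5)*(q + 4)*(q - 4)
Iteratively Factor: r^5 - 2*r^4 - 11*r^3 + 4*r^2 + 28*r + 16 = (r - 2)*(r^4 - 11*r^2 - 18*r - 8) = (r - 2)*(r + 1)*(r^3 - r^2 - 10*r - 8) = (r - 2)*(r + 1)*(r + 2)*(r^2 - 3*r - 4) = (r - 2)*(r + 1)^2*(r + 2)*(r - 4)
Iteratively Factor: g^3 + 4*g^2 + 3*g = (g + 1)*(g^2 + 3*g) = g*(g + 1)*(g + 3)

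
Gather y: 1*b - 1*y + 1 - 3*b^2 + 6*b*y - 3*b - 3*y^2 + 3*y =-3*b^2 - 2*b - 3*y^2 + y*(6*b + 2) + 1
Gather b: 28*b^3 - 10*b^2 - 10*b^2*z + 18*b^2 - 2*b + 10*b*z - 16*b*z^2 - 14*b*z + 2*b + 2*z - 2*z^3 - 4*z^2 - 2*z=28*b^3 + b^2*(8 - 10*z) + b*(-16*z^2 - 4*z) - 2*z^3 - 4*z^2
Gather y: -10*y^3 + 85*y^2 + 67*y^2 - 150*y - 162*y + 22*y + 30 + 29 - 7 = -10*y^3 + 152*y^2 - 290*y + 52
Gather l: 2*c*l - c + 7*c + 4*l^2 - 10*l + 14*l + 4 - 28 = 6*c + 4*l^2 + l*(2*c + 4) - 24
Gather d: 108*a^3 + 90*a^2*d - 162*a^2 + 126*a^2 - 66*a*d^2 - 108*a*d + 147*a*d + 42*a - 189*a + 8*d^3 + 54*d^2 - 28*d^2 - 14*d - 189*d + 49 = 108*a^3 - 36*a^2 - 147*a + 8*d^3 + d^2*(26 - 66*a) + d*(90*a^2 + 39*a - 203) + 49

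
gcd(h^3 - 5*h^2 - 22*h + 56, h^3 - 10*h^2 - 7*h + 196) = h^2 - 3*h - 28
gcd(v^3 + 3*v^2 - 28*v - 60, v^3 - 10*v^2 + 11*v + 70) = v^2 - 3*v - 10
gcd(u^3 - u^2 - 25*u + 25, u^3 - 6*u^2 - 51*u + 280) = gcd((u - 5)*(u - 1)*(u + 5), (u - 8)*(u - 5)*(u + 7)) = u - 5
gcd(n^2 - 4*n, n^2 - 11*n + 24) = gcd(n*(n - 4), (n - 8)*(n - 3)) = 1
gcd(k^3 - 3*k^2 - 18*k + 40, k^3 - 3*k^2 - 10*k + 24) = k - 2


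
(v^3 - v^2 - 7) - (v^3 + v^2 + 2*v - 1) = -2*v^2 - 2*v - 6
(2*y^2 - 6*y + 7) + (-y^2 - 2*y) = y^2 - 8*y + 7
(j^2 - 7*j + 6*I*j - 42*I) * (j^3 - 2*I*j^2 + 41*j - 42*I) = j^5 - 7*j^4 + 4*I*j^4 + 53*j^3 - 28*I*j^3 - 371*j^2 + 204*I*j^2 + 252*j - 1428*I*j - 1764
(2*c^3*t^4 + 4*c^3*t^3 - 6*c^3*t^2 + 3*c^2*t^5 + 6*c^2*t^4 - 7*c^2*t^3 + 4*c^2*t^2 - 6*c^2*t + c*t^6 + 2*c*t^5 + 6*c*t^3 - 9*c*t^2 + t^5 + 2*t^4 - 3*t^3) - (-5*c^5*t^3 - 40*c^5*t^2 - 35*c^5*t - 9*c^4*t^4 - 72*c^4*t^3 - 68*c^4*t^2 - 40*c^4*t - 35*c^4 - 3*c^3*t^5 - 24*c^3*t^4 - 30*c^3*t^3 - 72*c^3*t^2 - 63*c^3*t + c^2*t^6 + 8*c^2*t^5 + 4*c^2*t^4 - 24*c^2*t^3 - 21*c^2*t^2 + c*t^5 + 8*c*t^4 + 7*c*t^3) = 5*c^5*t^3 + 40*c^5*t^2 + 35*c^5*t + 9*c^4*t^4 + 72*c^4*t^3 + 68*c^4*t^2 + 40*c^4*t + 35*c^4 + 3*c^3*t^5 + 26*c^3*t^4 + 34*c^3*t^3 + 66*c^3*t^2 + 63*c^3*t - c^2*t^6 - 5*c^2*t^5 + 2*c^2*t^4 + 17*c^2*t^3 + 25*c^2*t^2 - 6*c^2*t + c*t^6 + c*t^5 - 8*c*t^4 - c*t^3 - 9*c*t^2 + t^5 + 2*t^4 - 3*t^3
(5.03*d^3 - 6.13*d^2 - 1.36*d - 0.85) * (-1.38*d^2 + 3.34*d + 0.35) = -6.9414*d^5 + 25.2596*d^4 - 16.8369*d^3 - 5.5149*d^2 - 3.315*d - 0.2975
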